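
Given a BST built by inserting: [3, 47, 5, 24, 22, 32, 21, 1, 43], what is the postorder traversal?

Tree insertion order: [3, 47, 5, 24, 22, 32, 21, 1, 43]
Tree (level-order array): [3, 1, 47, None, None, 5, None, None, 24, 22, 32, 21, None, None, 43]
Postorder traversal: [1, 21, 22, 43, 32, 24, 5, 47, 3]


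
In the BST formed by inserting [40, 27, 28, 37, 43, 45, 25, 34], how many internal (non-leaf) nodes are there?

Tree built from: [40, 27, 28, 37, 43, 45, 25, 34]
Tree (level-order array): [40, 27, 43, 25, 28, None, 45, None, None, None, 37, None, None, 34]
Rule: An internal node has at least one child.
Per-node child counts:
  node 40: 2 child(ren)
  node 27: 2 child(ren)
  node 25: 0 child(ren)
  node 28: 1 child(ren)
  node 37: 1 child(ren)
  node 34: 0 child(ren)
  node 43: 1 child(ren)
  node 45: 0 child(ren)
Matching nodes: [40, 27, 28, 37, 43]
Count of internal (non-leaf) nodes: 5


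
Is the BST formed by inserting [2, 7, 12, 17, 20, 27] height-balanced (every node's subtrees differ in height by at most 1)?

Tree (level-order array): [2, None, 7, None, 12, None, 17, None, 20, None, 27]
Definition: a tree is height-balanced if, at every node, |h(left) - h(right)| <= 1 (empty subtree has height -1).
Bottom-up per-node check:
  node 27: h_left=-1, h_right=-1, diff=0 [OK], height=0
  node 20: h_left=-1, h_right=0, diff=1 [OK], height=1
  node 17: h_left=-1, h_right=1, diff=2 [FAIL (|-1-1|=2 > 1)], height=2
  node 12: h_left=-1, h_right=2, diff=3 [FAIL (|-1-2|=3 > 1)], height=3
  node 7: h_left=-1, h_right=3, diff=4 [FAIL (|-1-3|=4 > 1)], height=4
  node 2: h_left=-1, h_right=4, diff=5 [FAIL (|-1-4|=5 > 1)], height=5
Node 17 violates the condition: |-1 - 1| = 2 > 1.
Result: Not balanced


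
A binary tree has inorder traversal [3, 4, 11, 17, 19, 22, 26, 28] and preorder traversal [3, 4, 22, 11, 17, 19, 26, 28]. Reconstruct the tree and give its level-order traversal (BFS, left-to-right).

Inorder:  [3, 4, 11, 17, 19, 22, 26, 28]
Preorder: [3, 4, 22, 11, 17, 19, 26, 28]
Algorithm: preorder visits root first, so consume preorder in order;
for each root, split the current inorder slice at that value into
left-subtree inorder and right-subtree inorder, then recurse.
Recursive splits:
  root=3; inorder splits into left=[], right=[4, 11, 17, 19, 22, 26, 28]
  root=4; inorder splits into left=[], right=[11, 17, 19, 22, 26, 28]
  root=22; inorder splits into left=[11, 17, 19], right=[26, 28]
  root=11; inorder splits into left=[], right=[17, 19]
  root=17; inorder splits into left=[], right=[19]
  root=19; inorder splits into left=[], right=[]
  root=26; inorder splits into left=[], right=[28]
  root=28; inorder splits into left=[], right=[]
Reconstructed level-order: [3, 4, 22, 11, 26, 17, 28, 19]


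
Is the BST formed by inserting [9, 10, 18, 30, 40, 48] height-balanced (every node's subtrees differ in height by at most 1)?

Tree (level-order array): [9, None, 10, None, 18, None, 30, None, 40, None, 48]
Definition: a tree is height-balanced if, at every node, |h(left) - h(right)| <= 1 (empty subtree has height -1).
Bottom-up per-node check:
  node 48: h_left=-1, h_right=-1, diff=0 [OK], height=0
  node 40: h_left=-1, h_right=0, diff=1 [OK], height=1
  node 30: h_left=-1, h_right=1, diff=2 [FAIL (|-1-1|=2 > 1)], height=2
  node 18: h_left=-1, h_right=2, diff=3 [FAIL (|-1-2|=3 > 1)], height=3
  node 10: h_left=-1, h_right=3, diff=4 [FAIL (|-1-3|=4 > 1)], height=4
  node 9: h_left=-1, h_right=4, diff=5 [FAIL (|-1-4|=5 > 1)], height=5
Node 30 violates the condition: |-1 - 1| = 2 > 1.
Result: Not balanced


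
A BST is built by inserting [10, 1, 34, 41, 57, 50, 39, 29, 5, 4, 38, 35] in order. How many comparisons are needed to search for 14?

Search path for 14: 10 -> 34 -> 29
Found: False
Comparisons: 3


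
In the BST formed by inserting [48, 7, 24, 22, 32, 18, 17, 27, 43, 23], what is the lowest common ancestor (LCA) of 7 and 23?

Tree insertion order: [48, 7, 24, 22, 32, 18, 17, 27, 43, 23]
Tree (level-order array): [48, 7, None, None, 24, 22, 32, 18, 23, 27, 43, 17]
In a BST, the LCA of p=7, q=23 is the first node v on the
root-to-leaf path with p <= v <= q (go left if both < v, right if both > v).
Walk from root:
  at 48: both 7 and 23 < 48, go left
  at 7: 7 <= 7 <= 23, this is the LCA
LCA = 7


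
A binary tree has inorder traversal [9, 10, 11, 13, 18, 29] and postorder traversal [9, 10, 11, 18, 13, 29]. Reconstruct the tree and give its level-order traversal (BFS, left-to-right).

Inorder:   [9, 10, 11, 13, 18, 29]
Postorder: [9, 10, 11, 18, 13, 29]
Algorithm: postorder visits root last, so walk postorder right-to-left;
each value is the root of the current inorder slice — split it at that
value, recurse on the right subtree first, then the left.
Recursive splits:
  root=29; inorder splits into left=[9, 10, 11, 13, 18], right=[]
  root=13; inorder splits into left=[9, 10, 11], right=[18]
  root=18; inorder splits into left=[], right=[]
  root=11; inorder splits into left=[9, 10], right=[]
  root=10; inorder splits into left=[9], right=[]
  root=9; inorder splits into left=[], right=[]
Reconstructed level-order: [29, 13, 11, 18, 10, 9]


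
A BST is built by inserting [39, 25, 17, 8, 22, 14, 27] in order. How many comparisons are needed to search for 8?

Search path for 8: 39 -> 25 -> 17 -> 8
Found: True
Comparisons: 4


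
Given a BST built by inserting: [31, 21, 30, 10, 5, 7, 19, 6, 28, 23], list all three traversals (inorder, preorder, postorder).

Tree insertion order: [31, 21, 30, 10, 5, 7, 19, 6, 28, 23]
Tree (level-order array): [31, 21, None, 10, 30, 5, 19, 28, None, None, 7, None, None, 23, None, 6]
Inorder (L, root, R): [5, 6, 7, 10, 19, 21, 23, 28, 30, 31]
Preorder (root, L, R): [31, 21, 10, 5, 7, 6, 19, 30, 28, 23]
Postorder (L, R, root): [6, 7, 5, 19, 10, 23, 28, 30, 21, 31]


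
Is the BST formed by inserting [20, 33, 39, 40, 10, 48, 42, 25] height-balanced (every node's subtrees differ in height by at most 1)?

Tree (level-order array): [20, 10, 33, None, None, 25, 39, None, None, None, 40, None, 48, 42]
Definition: a tree is height-balanced if, at every node, |h(left) - h(right)| <= 1 (empty subtree has height -1).
Bottom-up per-node check:
  node 10: h_left=-1, h_right=-1, diff=0 [OK], height=0
  node 25: h_left=-1, h_right=-1, diff=0 [OK], height=0
  node 42: h_left=-1, h_right=-1, diff=0 [OK], height=0
  node 48: h_left=0, h_right=-1, diff=1 [OK], height=1
  node 40: h_left=-1, h_right=1, diff=2 [FAIL (|-1-1|=2 > 1)], height=2
  node 39: h_left=-1, h_right=2, diff=3 [FAIL (|-1-2|=3 > 1)], height=3
  node 33: h_left=0, h_right=3, diff=3 [FAIL (|0-3|=3 > 1)], height=4
  node 20: h_left=0, h_right=4, diff=4 [FAIL (|0-4|=4 > 1)], height=5
Node 40 violates the condition: |-1 - 1| = 2 > 1.
Result: Not balanced


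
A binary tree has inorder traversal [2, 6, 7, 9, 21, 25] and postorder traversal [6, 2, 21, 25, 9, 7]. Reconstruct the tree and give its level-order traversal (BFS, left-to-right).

Inorder:   [2, 6, 7, 9, 21, 25]
Postorder: [6, 2, 21, 25, 9, 7]
Algorithm: postorder visits root last, so walk postorder right-to-left;
each value is the root of the current inorder slice — split it at that
value, recurse on the right subtree first, then the left.
Recursive splits:
  root=7; inorder splits into left=[2, 6], right=[9, 21, 25]
  root=9; inorder splits into left=[], right=[21, 25]
  root=25; inorder splits into left=[21], right=[]
  root=21; inorder splits into left=[], right=[]
  root=2; inorder splits into left=[], right=[6]
  root=6; inorder splits into left=[], right=[]
Reconstructed level-order: [7, 2, 9, 6, 25, 21]


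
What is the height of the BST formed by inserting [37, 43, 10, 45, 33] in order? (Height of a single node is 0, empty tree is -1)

Insertion order: [37, 43, 10, 45, 33]
Tree (level-order array): [37, 10, 43, None, 33, None, 45]
Compute height bottom-up (empty subtree = -1):
  height(33) = 1 + max(-1, -1) = 0
  height(10) = 1 + max(-1, 0) = 1
  height(45) = 1 + max(-1, -1) = 0
  height(43) = 1 + max(-1, 0) = 1
  height(37) = 1 + max(1, 1) = 2
Height = 2


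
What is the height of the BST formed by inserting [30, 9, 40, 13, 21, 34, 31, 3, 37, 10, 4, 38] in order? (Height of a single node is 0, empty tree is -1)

Insertion order: [30, 9, 40, 13, 21, 34, 31, 3, 37, 10, 4, 38]
Tree (level-order array): [30, 9, 40, 3, 13, 34, None, None, 4, 10, 21, 31, 37, None, None, None, None, None, None, None, None, None, 38]
Compute height bottom-up (empty subtree = -1):
  height(4) = 1 + max(-1, -1) = 0
  height(3) = 1 + max(-1, 0) = 1
  height(10) = 1 + max(-1, -1) = 0
  height(21) = 1 + max(-1, -1) = 0
  height(13) = 1 + max(0, 0) = 1
  height(9) = 1 + max(1, 1) = 2
  height(31) = 1 + max(-1, -1) = 0
  height(38) = 1 + max(-1, -1) = 0
  height(37) = 1 + max(-1, 0) = 1
  height(34) = 1 + max(0, 1) = 2
  height(40) = 1 + max(2, -1) = 3
  height(30) = 1 + max(2, 3) = 4
Height = 4


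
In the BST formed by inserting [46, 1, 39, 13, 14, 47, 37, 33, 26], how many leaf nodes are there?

Tree built from: [46, 1, 39, 13, 14, 47, 37, 33, 26]
Tree (level-order array): [46, 1, 47, None, 39, None, None, 13, None, None, 14, None, 37, 33, None, 26]
Rule: A leaf has 0 children.
Per-node child counts:
  node 46: 2 child(ren)
  node 1: 1 child(ren)
  node 39: 1 child(ren)
  node 13: 1 child(ren)
  node 14: 1 child(ren)
  node 37: 1 child(ren)
  node 33: 1 child(ren)
  node 26: 0 child(ren)
  node 47: 0 child(ren)
Matching nodes: [26, 47]
Count of leaf nodes: 2


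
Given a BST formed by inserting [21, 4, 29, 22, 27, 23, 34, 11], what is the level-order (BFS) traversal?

Tree insertion order: [21, 4, 29, 22, 27, 23, 34, 11]
Tree (level-order array): [21, 4, 29, None, 11, 22, 34, None, None, None, 27, None, None, 23]
BFS from the root, enqueuing left then right child of each popped node:
  queue [21] -> pop 21, enqueue [4, 29], visited so far: [21]
  queue [4, 29] -> pop 4, enqueue [11], visited so far: [21, 4]
  queue [29, 11] -> pop 29, enqueue [22, 34], visited so far: [21, 4, 29]
  queue [11, 22, 34] -> pop 11, enqueue [none], visited so far: [21, 4, 29, 11]
  queue [22, 34] -> pop 22, enqueue [27], visited so far: [21, 4, 29, 11, 22]
  queue [34, 27] -> pop 34, enqueue [none], visited so far: [21, 4, 29, 11, 22, 34]
  queue [27] -> pop 27, enqueue [23], visited so far: [21, 4, 29, 11, 22, 34, 27]
  queue [23] -> pop 23, enqueue [none], visited so far: [21, 4, 29, 11, 22, 34, 27, 23]
Result: [21, 4, 29, 11, 22, 34, 27, 23]


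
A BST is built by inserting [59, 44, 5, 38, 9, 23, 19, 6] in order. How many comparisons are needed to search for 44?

Search path for 44: 59 -> 44
Found: True
Comparisons: 2


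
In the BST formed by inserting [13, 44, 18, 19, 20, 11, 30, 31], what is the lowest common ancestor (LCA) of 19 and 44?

Tree insertion order: [13, 44, 18, 19, 20, 11, 30, 31]
Tree (level-order array): [13, 11, 44, None, None, 18, None, None, 19, None, 20, None, 30, None, 31]
In a BST, the LCA of p=19, q=44 is the first node v on the
root-to-leaf path with p <= v <= q (go left if both < v, right if both > v).
Walk from root:
  at 13: both 19 and 44 > 13, go right
  at 44: 19 <= 44 <= 44, this is the LCA
LCA = 44


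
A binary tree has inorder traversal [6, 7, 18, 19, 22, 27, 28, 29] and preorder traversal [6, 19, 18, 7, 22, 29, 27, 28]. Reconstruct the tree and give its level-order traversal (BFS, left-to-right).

Inorder:  [6, 7, 18, 19, 22, 27, 28, 29]
Preorder: [6, 19, 18, 7, 22, 29, 27, 28]
Algorithm: preorder visits root first, so consume preorder in order;
for each root, split the current inorder slice at that value into
left-subtree inorder and right-subtree inorder, then recurse.
Recursive splits:
  root=6; inorder splits into left=[], right=[7, 18, 19, 22, 27, 28, 29]
  root=19; inorder splits into left=[7, 18], right=[22, 27, 28, 29]
  root=18; inorder splits into left=[7], right=[]
  root=7; inorder splits into left=[], right=[]
  root=22; inorder splits into left=[], right=[27, 28, 29]
  root=29; inorder splits into left=[27, 28], right=[]
  root=27; inorder splits into left=[], right=[28]
  root=28; inorder splits into left=[], right=[]
Reconstructed level-order: [6, 19, 18, 22, 7, 29, 27, 28]


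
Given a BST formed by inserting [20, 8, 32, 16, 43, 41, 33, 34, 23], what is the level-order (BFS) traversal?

Tree insertion order: [20, 8, 32, 16, 43, 41, 33, 34, 23]
Tree (level-order array): [20, 8, 32, None, 16, 23, 43, None, None, None, None, 41, None, 33, None, None, 34]
BFS from the root, enqueuing left then right child of each popped node:
  queue [20] -> pop 20, enqueue [8, 32], visited so far: [20]
  queue [8, 32] -> pop 8, enqueue [16], visited so far: [20, 8]
  queue [32, 16] -> pop 32, enqueue [23, 43], visited so far: [20, 8, 32]
  queue [16, 23, 43] -> pop 16, enqueue [none], visited so far: [20, 8, 32, 16]
  queue [23, 43] -> pop 23, enqueue [none], visited so far: [20, 8, 32, 16, 23]
  queue [43] -> pop 43, enqueue [41], visited so far: [20, 8, 32, 16, 23, 43]
  queue [41] -> pop 41, enqueue [33], visited so far: [20, 8, 32, 16, 23, 43, 41]
  queue [33] -> pop 33, enqueue [34], visited so far: [20, 8, 32, 16, 23, 43, 41, 33]
  queue [34] -> pop 34, enqueue [none], visited so far: [20, 8, 32, 16, 23, 43, 41, 33, 34]
Result: [20, 8, 32, 16, 23, 43, 41, 33, 34]


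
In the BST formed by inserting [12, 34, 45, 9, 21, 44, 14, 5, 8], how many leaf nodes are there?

Tree built from: [12, 34, 45, 9, 21, 44, 14, 5, 8]
Tree (level-order array): [12, 9, 34, 5, None, 21, 45, None, 8, 14, None, 44]
Rule: A leaf has 0 children.
Per-node child counts:
  node 12: 2 child(ren)
  node 9: 1 child(ren)
  node 5: 1 child(ren)
  node 8: 0 child(ren)
  node 34: 2 child(ren)
  node 21: 1 child(ren)
  node 14: 0 child(ren)
  node 45: 1 child(ren)
  node 44: 0 child(ren)
Matching nodes: [8, 14, 44]
Count of leaf nodes: 3


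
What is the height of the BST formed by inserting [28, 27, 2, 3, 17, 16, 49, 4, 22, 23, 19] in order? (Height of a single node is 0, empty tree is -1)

Insertion order: [28, 27, 2, 3, 17, 16, 49, 4, 22, 23, 19]
Tree (level-order array): [28, 27, 49, 2, None, None, None, None, 3, None, 17, 16, 22, 4, None, 19, 23]
Compute height bottom-up (empty subtree = -1):
  height(4) = 1 + max(-1, -1) = 0
  height(16) = 1 + max(0, -1) = 1
  height(19) = 1 + max(-1, -1) = 0
  height(23) = 1 + max(-1, -1) = 0
  height(22) = 1 + max(0, 0) = 1
  height(17) = 1 + max(1, 1) = 2
  height(3) = 1 + max(-1, 2) = 3
  height(2) = 1 + max(-1, 3) = 4
  height(27) = 1 + max(4, -1) = 5
  height(49) = 1 + max(-1, -1) = 0
  height(28) = 1 + max(5, 0) = 6
Height = 6


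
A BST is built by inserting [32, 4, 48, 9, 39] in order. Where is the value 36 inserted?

Starting tree (level order): [32, 4, 48, None, 9, 39]
Insertion path: 32 -> 48 -> 39
Result: insert 36 as left child of 39
Final tree (level order): [32, 4, 48, None, 9, 39, None, None, None, 36]


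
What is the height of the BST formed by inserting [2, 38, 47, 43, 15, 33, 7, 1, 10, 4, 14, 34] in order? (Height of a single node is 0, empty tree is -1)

Insertion order: [2, 38, 47, 43, 15, 33, 7, 1, 10, 4, 14, 34]
Tree (level-order array): [2, 1, 38, None, None, 15, 47, 7, 33, 43, None, 4, 10, None, 34, None, None, None, None, None, 14]
Compute height bottom-up (empty subtree = -1):
  height(1) = 1 + max(-1, -1) = 0
  height(4) = 1 + max(-1, -1) = 0
  height(14) = 1 + max(-1, -1) = 0
  height(10) = 1 + max(-1, 0) = 1
  height(7) = 1 + max(0, 1) = 2
  height(34) = 1 + max(-1, -1) = 0
  height(33) = 1 + max(-1, 0) = 1
  height(15) = 1 + max(2, 1) = 3
  height(43) = 1 + max(-1, -1) = 0
  height(47) = 1 + max(0, -1) = 1
  height(38) = 1 + max(3, 1) = 4
  height(2) = 1 + max(0, 4) = 5
Height = 5


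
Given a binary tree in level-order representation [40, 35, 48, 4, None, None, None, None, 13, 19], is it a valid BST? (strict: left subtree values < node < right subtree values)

Level-order array: [40, 35, 48, 4, None, None, None, None, 13, 19]
Validate using subtree bounds (lo, hi): at each node, require lo < value < hi,
then recurse left with hi=value and right with lo=value.
Preorder trace (stopping at first violation):
  at node 40 with bounds (-inf, +inf): OK
  at node 35 with bounds (-inf, 40): OK
  at node 4 with bounds (-inf, 35): OK
  at node 13 with bounds (4, 35): OK
  at node 19 with bounds (4, 13): VIOLATION
Node 19 violates its bound: not (4 < 19 < 13).
Result: Not a valid BST


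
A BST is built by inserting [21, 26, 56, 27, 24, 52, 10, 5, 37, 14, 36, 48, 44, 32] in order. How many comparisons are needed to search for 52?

Search path for 52: 21 -> 26 -> 56 -> 27 -> 52
Found: True
Comparisons: 5


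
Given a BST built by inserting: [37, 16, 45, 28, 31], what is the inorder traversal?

Tree insertion order: [37, 16, 45, 28, 31]
Tree (level-order array): [37, 16, 45, None, 28, None, None, None, 31]
Inorder traversal: [16, 28, 31, 37, 45]


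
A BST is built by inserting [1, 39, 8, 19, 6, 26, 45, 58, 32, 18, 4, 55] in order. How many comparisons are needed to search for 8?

Search path for 8: 1 -> 39 -> 8
Found: True
Comparisons: 3


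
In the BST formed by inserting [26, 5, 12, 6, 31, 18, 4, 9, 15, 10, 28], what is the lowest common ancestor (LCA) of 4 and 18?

Tree insertion order: [26, 5, 12, 6, 31, 18, 4, 9, 15, 10, 28]
Tree (level-order array): [26, 5, 31, 4, 12, 28, None, None, None, 6, 18, None, None, None, 9, 15, None, None, 10]
In a BST, the LCA of p=4, q=18 is the first node v on the
root-to-leaf path with p <= v <= q (go left if both < v, right if both > v).
Walk from root:
  at 26: both 4 and 18 < 26, go left
  at 5: 4 <= 5 <= 18, this is the LCA
LCA = 5


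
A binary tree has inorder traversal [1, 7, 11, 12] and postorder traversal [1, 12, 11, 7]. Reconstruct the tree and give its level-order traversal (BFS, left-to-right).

Inorder:   [1, 7, 11, 12]
Postorder: [1, 12, 11, 7]
Algorithm: postorder visits root last, so walk postorder right-to-left;
each value is the root of the current inorder slice — split it at that
value, recurse on the right subtree first, then the left.
Recursive splits:
  root=7; inorder splits into left=[1], right=[11, 12]
  root=11; inorder splits into left=[], right=[12]
  root=12; inorder splits into left=[], right=[]
  root=1; inorder splits into left=[], right=[]
Reconstructed level-order: [7, 1, 11, 12]


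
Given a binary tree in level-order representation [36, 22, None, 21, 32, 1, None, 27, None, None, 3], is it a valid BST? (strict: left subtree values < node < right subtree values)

Level-order array: [36, 22, None, 21, 32, 1, None, 27, None, None, 3]
Validate using subtree bounds (lo, hi): at each node, require lo < value < hi,
then recurse left with hi=value and right with lo=value.
Preorder trace (stopping at first violation):
  at node 36 with bounds (-inf, +inf): OK
  at node 22 with bounds (-inf, 36): OK
  at node 21 with bounds (-inf, 22): OK
  at node 1 with bounds (-inf, 21): OK
  at node 3 with bounds (1, 21): OK
  at node 32 with bounds (22, 36): OK
  at node 27 with bounds (22, 32): OK
No violation found at any node.
Result: Valid BST


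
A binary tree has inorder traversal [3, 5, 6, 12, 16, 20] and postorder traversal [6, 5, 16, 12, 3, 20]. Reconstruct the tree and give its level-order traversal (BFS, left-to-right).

Inorder:   [3, 5, 6, 12, 16, 20]
Postorder: [6, 5, 16, 12, 3, 20]
Algorithm: postorder visits root last, so walk postorder right-to-left;
each value is the root of the current inorder slice — split it at that
value, recurse on the right subtree first, then the left.
Recursive splits:
  root=20; inorder splits into left=[3, 5, 6, 12, 16], right=[]
  root=3; inorder splits into left=[], right=[5, 6, 12, 16]
  root=12; inorder splits into left=[5, 6], right=[16]
  root=16; inorder splits into left=[], right=[]
  root=5; inorder splits into left=[], right=[6]
  root=6; inorder splits into left=[], right=[]
Reconstructed level-order: [20, 3, 12, 5, 16, 6]


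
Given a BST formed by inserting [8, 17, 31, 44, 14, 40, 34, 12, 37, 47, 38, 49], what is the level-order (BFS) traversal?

Tree insertion order: [8, 17, 31, 44, 14, 40, 34, 12, 37, 47, 38, 49]
Tree (level-order array): [8, None, 17, 14, 31, 12, None, None, 44, None, None, 40, 47, 34, None, None, 49, None, 37, None, None, None, 38]
BFS from the root, enqueuing left then right child of each popped node:
  queue [8] -> pop 8, enqueue [17], visited so far: [8]
  queue [17] -> pop 17, enqueue [14, 31], visited so far: [8, 17]
  queue [14, 31] -> pop 14, enqueue [12], visited so far: [8, 17, 14]
  queue [31, 12] -> pop 31, enqueue [44], visited so far: [8, 17, 14, 31]
  queue [12, 44] -> pop 12, enqueue [none], visited so far: [8, 17, 14, 31, 12]
  queue [44] -> pop 44, enqueue [40, 47], visited so far: [8, 17, 14, 31, 12, 44]
  queue [40, 47] -> pop 40, enqueue [34], visited so far: [8, 17, 14, 31, 12, 44, 40]
  queue [47, 34] -> pop 47, enqueue [49], visited so far: [8, 17, 14, 31, 12, 44, 40, 47]
  queue [34, 49] -> pop 34, enqueue [37], visited so far: [8, 17, 14, 31, 12, 44, 40, 47, 34]
  queue [49, 37] -> pop 49, enqueue [none], visited so far: [8, 17, 14, 31, 12, 44, 40, 47, 34, 49]
  queue [37] -> pop 37, enqueue [38], visited so far: [8, 17, 14, 31, 12, 44, 40, 47, 34, 49, 37]
  queue [38] -> pop 38, enqueue [none], visited so far: [8, 17, 14, 31, 12, 44, 40, 47, 34, 49, 37, 38]
Result: [8, 17, 14, 31, 12, 44, 40, 47, 34, 49, 37, 38]


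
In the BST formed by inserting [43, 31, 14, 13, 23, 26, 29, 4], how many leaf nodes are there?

Tree built from: [43, 31, 14, 13, 23, 26, 29, 4]
Tree (level-order array): [43, 31, None, 14, None, 13, 23, 4, None, None, 26, None, None, None, 29]
Rule: A leaf has 0 children.
Per-node child counts:
  node 43: 1 child(ren)
  node 31: 1 child(ren)
  node 14: 2 child(ren)
  node 13: 1 child(ren)
  node 4: 0 child(ren)
  node 23: 1 child(ren)
  node 26: 1 child(ren)
  node 29: 0 child(ren)
Matching nodes: [4, 29]
Count of leaf nodes: 2


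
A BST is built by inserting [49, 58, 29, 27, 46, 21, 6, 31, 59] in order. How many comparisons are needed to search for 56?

Search path for 56: 49 -> 58
Found: False
Comparisons: 2


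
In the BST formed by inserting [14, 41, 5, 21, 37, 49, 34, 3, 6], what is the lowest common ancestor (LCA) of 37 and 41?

Tree insertion order: [14, 41, 5, 21, 37, 49, 34, 3, 6]
Tree (level-order array): [14, 5, 41, 3, 6, 21, 49, None, None, None, None, None, 37, None, None, 34]
In a BST, the LCA of p=37, q=41 is the first node v on the
root-to-leaf path with p <= v <= q (go left if both < v, right if both > v).
Walk from root:
  at 14: both 37 and 41 > 14, go right
  at 41: 37 <= 41 <= 41, this is the LCA
LCA = 41


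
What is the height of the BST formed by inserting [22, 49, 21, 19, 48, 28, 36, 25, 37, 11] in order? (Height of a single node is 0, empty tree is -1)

Insertion order: [22, 49, 21, 19, 48, 28, 36, 25, 37, 11]
Tree (level-order array): [22, 21, 49, 19, None, 48, None, 11, None, 28, None, None, None, 25, 36, None, None, None, 37]
Compute height bottom-up (empty subtree = -1):
  height(11) = 1 + max(-1, -1) = 0
  height(19) = 1 + max(0, -1) = 1
  height(21) = 1 + max(1, -1) = 2
  height(25) = 1 + max(-1, -1) = 0
  height(37) = 1 + max(-1, -1) = 0
  height(36) = 1 + max(-1, 0) = 1
  height(28) = 1 + max(0, 1) = 2
  height(48) = 1 + max(2, -1) = 3
  height(49) = 1 + max(3, -1) = 4
  height(22) = 1 + max(2, 4) = 5
Height = 5


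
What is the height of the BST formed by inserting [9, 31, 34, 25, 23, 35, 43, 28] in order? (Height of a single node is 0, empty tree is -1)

Insertion order: [9, 31, 34, 25, 23, 35, 43, 28]
Tree (level-order array): [9, None, 31, 25, 34, 23, 28, None, 35, None, None, None, None, None, 43]
Compute height bottom-up (empty subtree = -1):
  height(23) = 1 + max(-1, -1) = 0
  height(28) = 1 + max(-1, -1) = 0
  height(25) = 1 + max(0, 0) = 1
  height(43) = 1 + max(-1, -1) = 0
  height(35) = 1 + max(-1, 0) = 1
  height(34) = 1 + max(-1, 1) = 2
  height(31) = 1 + max(1, 2) = 3
  height(9) = 1 + max(-1, 3) = 4
Height = 4


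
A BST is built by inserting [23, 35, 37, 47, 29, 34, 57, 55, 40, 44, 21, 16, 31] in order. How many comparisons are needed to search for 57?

Search path for 57: 23 -> 35 -> 37 -> 47 -> 57
Found: True
Comparisons: 5


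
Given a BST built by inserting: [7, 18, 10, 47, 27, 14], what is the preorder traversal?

Tree insertion order: [7, 18, 10, 47, 27, 14]
Tree (level-order array): [7, None, 18, 10, 47, None, 14, 27]
Preorder traversal: [7, 18, 10, 14, 47, 27]


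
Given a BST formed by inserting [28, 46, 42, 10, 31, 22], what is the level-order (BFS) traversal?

Tree insertion order: [28, 46, 42, 10, 31, 22]
Tree (level-order array): [28, 10, 46, None, 22, 42, None, None, None, 31]
BFS from the root, enqueuing left then right child of each popped node:
  queue [28] -> pop 28, enqueue [10, 46], visited so far: [28]
  queue [10, 46] -> pop 10, enqueue [22], visited so far: [28, 10]
  queue [46, 22] -> pop 46, enqueue [42], visited so far: [28, 10, 46]
  queue [22, 42] -> pop 22, enqueue [none], visited so far: [28, 10, 46, 22]
  queue [42] -> pop 42, enqueue [31], visited so far: [28, 10, 46, 22, 42]
  queue [31] -> pop 31, enqueue [none], visited so far: [28, 10, 46, 22, 42, 31]
Result: [28, 10, 46, 22, 42, 31]


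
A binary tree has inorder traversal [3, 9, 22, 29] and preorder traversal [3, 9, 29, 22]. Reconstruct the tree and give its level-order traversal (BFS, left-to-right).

Inorder:  [3, 9, 22, 29]
Preorder: [3, 9, 29, 22]
Algorithm: preorder visits root first, so consume preorder in order;
for each root, split the current inorder slice at that value into
left-subtree inorder and right-subtree inorder, then recurse.
Recursive splits:
  root=3; inorder splits into left=[], right=[9, 22, 29]
  root=9; inorder splits into left=[], right=[22, 29]
  root=29; inorder splits into left=[22], right=[]
  root=22; inorder splits into left=[], right=[]
Reconstructed level-order: [3, 9, 29, 22]


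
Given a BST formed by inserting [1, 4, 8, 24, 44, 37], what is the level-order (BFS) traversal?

Tree insertion order: [1, 4, 8, 24, 44, 37]
Tree (level-order array): [1, None, 4, None, 8, None, 24, None, 44, 37]
BFS from the root, enqueuing left then right child of each popped node:
  queue [1] -> pop 1, enqueue [4], visited so far: [1]
  queue [4] -> pop 4, enqueue [8], visited so far: [1, 4]
  queue [8] -> pop 8, enqueue [24], visited so far: [1, 4, 8]
  queue [24] -> pop 24, enqueue [44], visited so far: [1, 4, 8, 24]
  queue [44] -> pop 44, enqueue [37], visited so far: [1, 4, 8, 24, 44]
  queue [37] -> pop 37, enqueue [none], visited so far: [1, 4, 8, 24, 44, 37]
Result: [1, 4, 8, 24, 44, 37]


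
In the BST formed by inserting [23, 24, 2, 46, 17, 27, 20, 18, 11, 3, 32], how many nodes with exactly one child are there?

Tree built from: [23, 24, 2, 46, 17, 27, 20, 18, 11, 3, 32]
Tree (level-order array): [23, 2, 24, None, 17, None, 46, 11, 20, 27, None, 3, None, 18, None, None, 32]
Rule: These are nodes with exactly 1 non-null child.
Per-node child counts:
  node 23: 2 child(ren)
  node 2: 1 child(ren)
  node 17: 2 child(ren)
  node 11: 1 child(ren)
  node 3: 0 child(ren)
  node 20: 1 child(ren)
  node 18: 0 child(ren)
  node 24: 1 child(ren)
  node 46: 1 child(ren)
  node 27: 1 child(ren)
  node 32: 0 child(ren)
Matching nodes: [2, 11, 20, 24, 46, 27]
Count of nodes with exactly one child: 6


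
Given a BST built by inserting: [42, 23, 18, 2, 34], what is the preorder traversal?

Tree insertion order: [42, 23, 18, 2, 34]
Tree (level-order array): [42, 23, None, 18, 34, 2]
Preorder traversal: [42, 23, 18, 2, 34]


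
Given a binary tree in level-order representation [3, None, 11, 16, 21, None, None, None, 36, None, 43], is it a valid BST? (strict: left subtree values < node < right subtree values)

Level-order array: [3, None, 11, 16, 21, None, None, None, 36, None, 43]
Validate using subtree bounds (lo, hi): at each node, require lo < value < hi,
then recurse left with hi=value and right with lo=value.
Preorder trace (stopping at first violation):
  at node 3 with bounds (-inf, +inf): OK
  at node 11 with bounds (3, +inf): OK
  at node 16 with bounds (3, 11): VIOLATION
Node 16 violates its bound: not (3 < 16 < 11).
Result: Not a valid BST


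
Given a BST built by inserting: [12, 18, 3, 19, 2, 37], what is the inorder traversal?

Tree insertion order: [12, 18, 3, 19, 2, 37]
Tree (level-order array): [12, 3, 18, 2, None, None, 19, None, None, None, 37]
Inorder traversal: [2, 3, 12, 18, 19, 37]


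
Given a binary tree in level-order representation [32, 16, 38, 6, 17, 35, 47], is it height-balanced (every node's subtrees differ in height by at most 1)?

Tree (level-order array): [32, 16, 38, 6, 17, 35, 47]
Definition: a tree is height-balanced if, at every node, |h(left) - h(right)| <= 1 (empty subtree has height -1).
Bottom-up per-node check:
  node 6: h_left=-1, h_right=-1, diff=0 [OK], height=0
  node 17: h_left=-1, h_right=-1, diff=0 [OK], height=0
  node 16: h_left=0, h_right=0, diff=0 [OK], height=1
  node 35: h_left=-1, h_right=-1, diff=0 [OK], height=0
  node 47: h_left=-1, h_right=-1, diff=0 [OK], height=0
  node 38: h_left=0, h_right=0, diff=0 [OK], height=1
  node 32: h_left=1, h_right=1, diff=0 [OK], height=2
All nodes satisfy the balance condition.
Result: Balanced


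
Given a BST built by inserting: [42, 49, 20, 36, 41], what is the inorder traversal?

Tree insertion order: [42, 49, 20, 36, 41]
Tree (level-order array): [42, 20, 49, None, 36, None, None, None, 41]
Inorder traversal: [20, 36, 41, 42, 49]


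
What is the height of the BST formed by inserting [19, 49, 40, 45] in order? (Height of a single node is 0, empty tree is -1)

Insertion order: [19, 49, 40, 45]
Tree (level-order array): [19, None, 49, 40, None, None, 45]
Compute height bottom-up (empty subtree = -1):
  height(45) = 1 + max(-1, -1) = 0
  height(40) = 1 + max(-1, 0) = 1
  height(49) = 1 + max(1, -1) = 2
  height(19) = 1 + max(-1, 2) = 3
Height = 3


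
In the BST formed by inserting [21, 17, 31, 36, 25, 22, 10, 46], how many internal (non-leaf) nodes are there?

Tree built from: [21, 17, 31, 36, 25, 22, 10, 46]
Tree (level-order array): [21, 17, 31, 10, None, 25, 36, None, None, 22, None, None, 46]
Rule: An internal node has at least one child.
Per-node child counts:
  node 21: 2 child(ren)
  node 17: 1 child(ren)
  node 10: 0 child(ren)
  node 31: 2 child(ren)
  node 25: 1 child(ren)
  node 22: 0 child(ren)
  node 36: 1 child(ren)
  node 46: 0 child(ren)
Matching nodes: [21, 17, 31, 25, 36]
Count of internal (non-leaf) nodes: 5


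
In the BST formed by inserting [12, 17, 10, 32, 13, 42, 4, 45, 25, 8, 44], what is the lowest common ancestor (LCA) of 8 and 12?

Tree insertion order: [12, 17, 10, 32, 13, 42, 4, 45, 25, 8, 44]
Tree (level-order array): [12, 10, 17, 4, None, 13, 32, None, 8, None, None, 25, 42, None, None, None, None, None, 45, 44]
In a BST, the LCA of p=8, q=12 is the first node v on the
root-to-leaf path with p <= v <= q (go left if both < v, right if both > v).
Walk from root:
  at 12: 8 <= 12 <= 12, this is the LCA
LCA = 12


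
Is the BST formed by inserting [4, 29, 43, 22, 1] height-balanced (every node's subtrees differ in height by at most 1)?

Tree (level-order array): [4, 1, 29, None, None, 22, 43]
Definition: a tree is height-balanced if, at every node, |h(left) - h(right)| <= 1 (empty subtree has height -1).
Bottom-up per-node check:
  node 1: h_left=-1, h_right=-1, diff=0 [OK], height=0
  node 22: h_left=-1, h_right=-1, diff=0 [OK], height=0
  node 43: h_left=-1, h_right=-1, diff=0 [OK], height=0
  node 29: h_left=0, h_right=0, diff=0 [OK], height=1
  node 4: h_left=0, h_right=1, diff=1 [OK], height=2
All nodes satisfy the balance condition.
Result: Balanced


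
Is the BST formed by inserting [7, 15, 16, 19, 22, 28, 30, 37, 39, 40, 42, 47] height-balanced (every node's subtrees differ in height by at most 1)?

Tree (level-order array): [7, None, 15, None, 16, None, 19, None, 22, None, 28, None, 30, None, 37, None, 39, None, 40, None, 42, None, 47]
Definition: a tree is height-balanced if, at every node, |h(left) - h(right)| <= 1 (empty subtree has height -1).
Bottom-up per-node check:
  node 47: h_left=-1, h_right=-1, diff=0 [OK], height=0
  node 42: h_left=-1, h_right=0, diff=1 [OK], height=1
  node 40: h_left=-1, h_right=1, diff=2 [FAIL (|-1-1|=2 > 1)], height=2
  node 39: h_left=-1, h_right=2, diff=3 [FAIL (|-1-2|=3 > 1)], height=3
  node 37: h_left=-1, h_right=3, diff=4 [FAIL (|-1-3|=4 > 1)], height=4
  node 30: h_left=-1, h_right=4, diff=5 [FAIL (|-1-4|=5 > 1)], height=5
  node 28: h_left=-1, h_right=5, diff=6 [FAIL (|-1-5|=6 > 1)], height=6
  node 22: h_left=-1, h_right=6, diff=7 [FAIL (|-1-6|=7 > 1)], height=7
  node 19: h_left=-1, h_right=7, diff=8 [FAIL (|-1-7|=8 > 1)], height=8
  node 16: h_left=-1, h_right=8, diff=9 [FAIL (|-1-8|=9 > 1)], height=9
  node 15: h_left=-1, h_right=9, diff=10 [FAIL (|-1-9|=10 > 1)], height=10
  node 7: h_left=-1, h_right=10, diff=11 [FAIL (|-1-10|=11 > 1)], height=11
Node 40 violates the condition: |-1 - 1| = 2 > 1.
Result: Not balanced


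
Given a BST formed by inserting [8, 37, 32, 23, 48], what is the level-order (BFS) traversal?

Tree insertion order: [8, 37, 32, 23, 48]
Tree (level-order array): [8, None, 37, 32, 48, 23]
BFS from the root, enqueuing left then right child of each popped node:
  queue [8] -> pop 8, enqueue [37], visited so far: [8]
  queue [37] -> pop 37, enqueue [32, 48], visited so far: [8, 37]
  queue [32, 48] -> pop 32, enqueue [23], visited so far: [8, 37, 32]
  queue [48, 23] -> pop 48, enqueue [none], visited so far: [8, 37, 32, 48]
  queue [23] -> pop 23, enqueue [none], visited so far: [8, 37, 32, 48, 23]
Result: [8, 37, 32, 48, 23]


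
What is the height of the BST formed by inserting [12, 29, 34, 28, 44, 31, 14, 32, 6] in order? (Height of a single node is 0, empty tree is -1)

Insertion order: [12, 29, 34, 28, 44, 31, 14, 32, 6]
Tree (level-order array): [12, 6, 29, None, None, 28, 34, 14, None, 31, 44, None, None, None, 32]
Compute height bottom-up (empty subtree = -1):
  height(6) = 1 + max(-1, -1) = 0
  height(14) = 1 + max(-1, -1) = 0
  height(28) = 1 + max(0, -1) = 1
  height(32) = 1 + max(-1, -1) = 0
  height(31) = 1 + max(-1, 0) = 1
  height(44) = 1 + max(-1, -1) = 0
  height(34) = 1 + max(1, 0) = 2
  height(29) = 1 + max(1, 2) = 3
  height(12) = 1 + max(0, 3) = 4
Height = 4


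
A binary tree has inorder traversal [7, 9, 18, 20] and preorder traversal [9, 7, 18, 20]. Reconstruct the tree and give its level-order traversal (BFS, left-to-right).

Inorder:  [7, 9, 18, 20]
Preorder: [9, 7, 18, 20]
Algorithm: preorder visits root first, so consume preorder in order;
for each root, split the current inorder slice at that value into
left-subtree inorder and right-subtree inorder, then recurse.
Recursive splits:
  root=9; inorder splits into left=[7], right=[18, 20]
  root=7; inorder splits into left=[], right=[]
  root=18; inorder splits into left=[], right=[20]
  root=20; inorder splits into left=[], right=[]
Reconstructed level-order: [9, 7, 18, 20]


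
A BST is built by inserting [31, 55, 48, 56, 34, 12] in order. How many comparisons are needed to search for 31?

Search path for 31: 31
Found: True
Comparisons: 1


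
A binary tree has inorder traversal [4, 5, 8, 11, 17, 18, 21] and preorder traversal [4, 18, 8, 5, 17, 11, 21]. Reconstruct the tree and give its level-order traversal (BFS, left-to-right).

Inorder:  [4, 5, 8, 11, 17, 18, 21]
Preorder: [4, 18, 8, 5, 17, 11, 21]
Algorithm: preorder visits root first, so consume preorder in order;
for each root, split the current inorder slice at that value into
left-subtree inorder and right-subtree inorder, then recurse.
Recursive splits:
  root=4; inorder splits into left=[], right=[5, 8, 11, 17, 18, 21]
  root=18; inorder splits into left=[5, 8, 11, 17], right=[21]
  root=8; inorder splits into left=[5], right=[11, 17]
  root=5; inorder splits into left=[], right=[]
  root=17; inorder splits into left=[11], right=[]
  root=11; inorder splits into left=[], right=[]
  root=21; inorder splits into left=[], right=[]
Reconstructed level-order: [4, 18, 8, 21, 5, 17, 11]


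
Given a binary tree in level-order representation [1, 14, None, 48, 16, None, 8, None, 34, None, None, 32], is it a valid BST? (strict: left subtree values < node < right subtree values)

Level-order array: [1, 14, None, 48, 16, None, 8, None, 34, None, None, 32]
Validate using subtree bounds (lo, hi): at each node, require lo < value < hi,
then recurse left with hi=value and right with lo=value.
Preorder trace (stopping at first violation):
  at node 1 with bounds (-inf, +inf): OK
  at node 14 with bounds (-inf, 1): VIOLATION
Node 14 violates its bound: not (-inf < 14 < 1).
Result: Not a valid BST


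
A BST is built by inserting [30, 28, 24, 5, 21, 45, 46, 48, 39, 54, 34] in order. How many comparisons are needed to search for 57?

Search path for 57: 30 -> 45 -> 46 -> 48 -> 54
Found: False
Comparisons: 5


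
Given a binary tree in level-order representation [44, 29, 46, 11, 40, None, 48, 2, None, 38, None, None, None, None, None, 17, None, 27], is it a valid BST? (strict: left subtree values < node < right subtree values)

Level-order array: [44, 29, 46, 11, 40, None, 48, 2, None, 38, None, None, None, None, None, 17, None, 27]
Validate using subtree bounds (lo, hi): at each node, require lo < value < hi,
then recurse left with hi=value and right with lo=value.
Preorder trace (stopping at first violation):
  at node 44 with bounds (-inf, +inf): OK
  at node 29 with bounds (-inf, 44): OK
  at node 11 with bounds (-inf, 29): OK
  at node 2 with bounds (-inf, 11): OK
  at node 40 with bounds (29, 44): OK
  at node 38 with bounds (29, 40): OK
  at node 17 with bounds (29, 38): VIOLATION
Node 17 violates its bound: not (29 < 17 < 38).
Result: Not a valid BST


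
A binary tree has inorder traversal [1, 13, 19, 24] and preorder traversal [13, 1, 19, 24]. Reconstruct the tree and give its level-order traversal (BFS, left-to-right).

Inorder:  [1, 13, 19, 24]
Preorder: [13, 1, 19, 24]
Algorithm: preorder visits root first, so consume preorder in order;
for each root, split the current inorder slice at that value into
left-subtree inorder and right-subtree inorder, then recurse.
Recursive splits:
  root=13; inorder splits into left=[1], right=[19, 24]
  root=1; inorder splits into left=[], right=[]
  root=19; inorder splits into left=[], right=[24]
  root=24; inorder splits into left=[], right=[]
Reconstructed level-order: [13, 1, 19, 24]


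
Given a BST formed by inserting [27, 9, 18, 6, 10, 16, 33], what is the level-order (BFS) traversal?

Tree insertion order: [27, 9, 18, 6, 10, 16, 33]
Tree (level-order array): [27, 9, 33, 6, 18, None, None, None, None, 10, None, None, 16]
BFS from the root, enqueuing left then right child of each popped node:
  queue [27] -> pop 27, enqueue [9, 33], visited so far: [27]
  queue [9, 33] -> pop 9, enqueue [6, 18], visited so far: [27, 9]
  queue [33, 6, 18] -> pop 33, enqueue [none], visited so far: [27, 9, 33]
  queue [6, 18] -> pop 6, enqueue [none], visited so far: [27, 9, 33, 6]
  queue [18] -> pop 18, enqueue [10], visited so far: [27, 9, 33, 6, 18]
  queue [10] -> pop 10, enqueue [16], visited so far: [27, 9, 33, 6, 18, 10]
  queue [16] -> pop 16, enqueue [none], visited so far: [27, 9, 33, 6, 18, 10, 16]
Result: [27, 9, 33, 6, 18, 10, 16]


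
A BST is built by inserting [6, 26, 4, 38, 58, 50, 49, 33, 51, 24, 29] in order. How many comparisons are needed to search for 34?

Search path for 34: 6 -> 26 -> 38 -> 33
Found: False
Comparisons: 4


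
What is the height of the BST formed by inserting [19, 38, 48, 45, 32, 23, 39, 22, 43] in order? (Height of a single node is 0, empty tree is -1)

Insertion order: [19, 38, 48, 45, 32, 23, 39, 22, 43]
Tree (level-order array): [19, None, 38, 32, 48, 23, None, 45, None, 22, None, 39, None, None, None, None, 43]
Compute height bottom-up (empty subtree = -1):
  height(22) = 1 + max(-1, -1) = 0
  height(23) = 1 + max(0, -1) = 1
  height(32) = 1 + max(1, -1) = 2
  height(43) = 1 + max(-1, -1) = 0
  height(39) = 1 + max(-1, 0) = 1
  height(45) = 1 + max(1, -1) = 2
  height(48) = 1 + max(2, -1) = 3
  height(38) = 1 + max(2, 3) = 4
  height(19) = 1 + max(-1, 4) = 5
Height = 5
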